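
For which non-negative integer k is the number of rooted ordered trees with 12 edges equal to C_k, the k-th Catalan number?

Rooted ordered trees with n edges are counted by C_n; here n = 12.

12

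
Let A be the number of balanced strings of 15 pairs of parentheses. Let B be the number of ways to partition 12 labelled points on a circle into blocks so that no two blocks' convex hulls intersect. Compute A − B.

Balanced strings of n pairs of brackets are counted by C_n; here n = 15. So A = C_15 = 9694845.
Non-crossing partitions of an n-element set are counted by C_n; here n = 12. So B = C_12 = 208012.
A − B = 9694845 − 208012 = 9486833.

9486833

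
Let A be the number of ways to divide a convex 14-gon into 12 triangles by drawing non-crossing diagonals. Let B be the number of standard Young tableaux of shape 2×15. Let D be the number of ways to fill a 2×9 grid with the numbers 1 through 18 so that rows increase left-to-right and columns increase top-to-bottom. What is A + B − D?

The number of triangulations of a 14-gon is the Catalan number C_12 (index = sides − 2). So A = C_12 = 208012.
By the hook-length formula (or a Dyck-path bijection), SYT of shape 2×15 number C_15. So B = C_15 = 9694845.
Standard Young tableaux of shape 2×n are counted by C_n; here n = 9. So D = C_9 = 4862.
A + B − D = 208012 + 9694845 − 4862 = 9897995.

9897995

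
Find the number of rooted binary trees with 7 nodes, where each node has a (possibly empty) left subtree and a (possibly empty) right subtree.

429

There are C_n binary search tree shapes on n keys; with n = 7 that is C_7.
C_7 = C_6 · 2(2·6+1)/(6+2) = 132 · 26/8 = 429.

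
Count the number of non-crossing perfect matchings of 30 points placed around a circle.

Pairing 30 circle points by 15 non-crossing chords gives C_15 matchings.
C_15 = C(30,15)/16 = 155117520/16 = 9694845.

9694845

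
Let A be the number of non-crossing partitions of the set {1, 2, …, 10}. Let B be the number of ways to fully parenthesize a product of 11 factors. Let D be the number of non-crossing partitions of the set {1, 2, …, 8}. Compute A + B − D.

The non-crossing partitions of [10] form a lattice of size C_10. So A = C_10 = 16796.
Bracketing 11 factors into binary products is counted by C_{11−1} = C_10. So B = C_10 = 16796.
Non-crossing partitions of an n-element set are counted by C_n; here n = 8. So D = C_8 = 1430.
A + B − D = 16796 + 16796 − 1430 = 32162.

32162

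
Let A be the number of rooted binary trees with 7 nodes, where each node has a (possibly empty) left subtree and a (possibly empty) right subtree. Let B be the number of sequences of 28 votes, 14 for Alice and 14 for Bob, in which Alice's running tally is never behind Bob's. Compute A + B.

Rooted binary trees with 7 nodes (each child slot possibly empty) number C_7. So A = C_7 = 429.
Ballot sequences with n votes each where one side never trails are Dyck words, counted by C_n; here n = 14. So B = C_14 = 2674440.
A + B = 429 + 2674440 = 2674869.

2674869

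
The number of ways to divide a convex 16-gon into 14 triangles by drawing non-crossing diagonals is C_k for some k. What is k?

The number of triangulations of a 16-gon is the Catalan number C_14 (index = sides − 2).

14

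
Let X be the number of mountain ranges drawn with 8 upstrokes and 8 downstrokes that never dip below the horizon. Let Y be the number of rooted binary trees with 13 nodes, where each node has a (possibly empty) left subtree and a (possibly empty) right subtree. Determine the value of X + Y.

744330

Paths of 8 up- and 8 down-steps that never dip below the axis are Dyck paths; their count is C_8. So X = C_8 = 1430.
Rooted binary trees with 13 nodes (each child slot possibly empty) number C_13. So Y = C_13 = 742900.
X + Y = 1430 + 742900 = 744330.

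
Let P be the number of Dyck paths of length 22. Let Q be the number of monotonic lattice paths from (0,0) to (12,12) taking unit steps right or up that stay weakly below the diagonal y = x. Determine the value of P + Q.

266798

Paths of 11 up- and 11 down-steps that never dip below the axis are Dyck paths; their count is C_11. So P = C_11 = 58786.
Monotone paths in an n×n grid that stay weakly below the diagonal are counted by C_n; here n = 12. So Q = C_12 = 208012.
P + Q = 58786 + 208012 = 266798.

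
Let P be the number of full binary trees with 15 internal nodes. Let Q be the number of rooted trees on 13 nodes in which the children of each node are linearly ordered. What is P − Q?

9486833

Full binary trees with n internal nodes are counted by C_n; here n = 15. So P = C_15 = 9694845.
A rooted plane tree on 13 nodes has 12 edges, and such trees are counted by C_12. So Q = C_12 = 208012.
P − Q = 9694845 − 208012 = 9486833.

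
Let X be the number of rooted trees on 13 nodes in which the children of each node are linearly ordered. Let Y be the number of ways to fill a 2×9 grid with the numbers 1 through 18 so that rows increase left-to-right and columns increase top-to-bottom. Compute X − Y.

203150

Rooted ordered (plane) trees on m nodes have m−1 edges and are counted by C_{m−1}; m = 13 gives C_12. So X = C_12 = 208012.
By the hook-length formula (or a Dyck-path bijection), SYT of shape 2×9 number C_9. So Y = C_9 = 4862.
X − Y = 208012 − 4862 = 203150.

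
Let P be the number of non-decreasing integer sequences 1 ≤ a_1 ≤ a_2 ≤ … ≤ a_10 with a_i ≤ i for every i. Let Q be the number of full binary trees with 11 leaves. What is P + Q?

33592

Weakly increasing sequences with a_i ≤ i biject with Dyck paths of semilength 10, so there are C_10. So P = C_10 = 16796.
A full binary tree with L leaves has L−1 internal nodes and is counted by C_{L−1}; L = 11 gives C_10. So Q = C_10 = 16796.
P + Q = 16796 + 16796 = 33592.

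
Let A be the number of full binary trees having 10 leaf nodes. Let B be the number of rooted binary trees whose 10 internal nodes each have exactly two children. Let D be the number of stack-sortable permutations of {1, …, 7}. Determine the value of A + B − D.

A full binary tree with L leaves has L−1 internal nodes and is counted by C_{L−1}; L = 10 gives C_9. So A = C_9 = 4862.
The number of full binary trees on 10 internal nodes is the Catalan number C_10. So B = C_10 = 16796.
By Knuth's characterisation, the stack-sortable permutations of length 7 are the 231-avoiders, numbering C_7. So D = C_7 = 429.
A + B − D = 4862 + 16796 − 429 = 21229.

21229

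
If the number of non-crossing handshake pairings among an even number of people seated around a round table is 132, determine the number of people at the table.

12

Non-crossing handshake pairings of 2n people are counted by C_n. Since C_6 = 132, the index is 6.
So n = 6, and there are 2n = 12 people.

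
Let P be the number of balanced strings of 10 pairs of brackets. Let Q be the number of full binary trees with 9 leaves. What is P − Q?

With 10 pairs the number of balanced bracket strings is the Catalan number C_10. So P = C_10 = 16796.
A full binary tree with L leaves has L−1 internal nodes and is counted by C_{L−1}; L = 9 gives C_8. So Q = C_8 = 1430.
P − Q = 16796 − 1430 = 15366.

15366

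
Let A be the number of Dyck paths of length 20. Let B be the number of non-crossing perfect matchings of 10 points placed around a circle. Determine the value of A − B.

16754

Dyck paths of semilength n (length 2n) are counted by C_n; here n = 10. So A = C_10 = 16796.
Pairing 10 circle points by 5 non-crossing chords gives C_5 matchings. So B = C_5 = 42.
A − B = 16796 − 42 = 16754.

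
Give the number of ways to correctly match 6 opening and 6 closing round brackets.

With 6 pairs the number of balanced bracket strings is the Catalan number C_6.
C_6 = 132.

132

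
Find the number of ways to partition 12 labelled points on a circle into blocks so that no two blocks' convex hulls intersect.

208012

Non-crossing partitions of an n-element set are counted by C_n; here n = 12.
C_12 = C(24,12)/13 = 2704156/13 = 208012.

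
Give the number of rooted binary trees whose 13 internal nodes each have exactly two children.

Full binary trees with n internal nodes are counted by C_n; here n = 13.
C_13 = C(26,13)/14 = 10400600/14 = 742900.

742900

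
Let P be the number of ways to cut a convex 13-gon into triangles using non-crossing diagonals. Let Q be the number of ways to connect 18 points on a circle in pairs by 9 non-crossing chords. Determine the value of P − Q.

53924

Triangulations of a convex m-gon are counted by C_{m−2}; with m = 13 this is C_11. So P = C_11 = 58786.
Non-crossing perfect matchings of 2n points on a circle are counted by C_n; with 18 points, n = 9. So Q = C_9 = 4862.
P − Q = 58786 − 4862 = 53924.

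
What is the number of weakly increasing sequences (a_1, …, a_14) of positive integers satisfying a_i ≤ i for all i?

Such sub-staircase sequences of length n are counted by C_n; here n = 14.
C_14 = C(28,14)/15 = 40116600/15 = 2674440.

2674440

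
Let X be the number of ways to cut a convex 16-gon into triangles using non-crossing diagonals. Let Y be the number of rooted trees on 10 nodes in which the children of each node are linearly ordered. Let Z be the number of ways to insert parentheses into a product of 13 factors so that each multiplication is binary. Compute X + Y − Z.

A convex 16-gon is triangulated into 14 triangles, and the number of such triangulations is the Catalan number C_{16−2} = C_14. So X = C_14 = 2674440.
A rooted plane tree on 10 nodes has 9 edges, and such trees are counted by C_9. So Y = C_9 = 4862.
Ways to associate a product of 13 factors correspond to binary trees on 13 leaves, so the count is C_12. So Z = C_12 = 208012.
X + Y − Z = 2674440 + 4862 − 208012 = 2471290.

2471290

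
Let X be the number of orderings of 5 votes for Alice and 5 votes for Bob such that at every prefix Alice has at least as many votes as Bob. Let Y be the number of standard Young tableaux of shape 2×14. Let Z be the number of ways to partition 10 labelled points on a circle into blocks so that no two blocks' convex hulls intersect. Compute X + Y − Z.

Ballot sequences with n votes each where one side never trails are Dyck words, counted by C_n; here n = 5. So X = C_5 = 42.
Standard Young tableaux of shape 2×n are counted by C_n; here n = 14. So Y = C_14 = 2674440.
Non-crossing partitions of an n-element set are counted by C_n; here n = 10. So Z = C_10 = 16796.
X + Y − Z = 42 + 2674440 − 16796 = 2657686.

2657686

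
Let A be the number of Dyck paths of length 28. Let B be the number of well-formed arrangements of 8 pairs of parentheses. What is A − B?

A Dyck path with 14 up-steps and 14 down-steps has semilength 14, so there are C_14 of them. So A = C_14 = 2674440.
With 8 pairs the number of balanced bracket strings is the Catalan number C_8. So B = C_8 = 1430.
A − B = 2674440 − 1430 = 2673010.

2673010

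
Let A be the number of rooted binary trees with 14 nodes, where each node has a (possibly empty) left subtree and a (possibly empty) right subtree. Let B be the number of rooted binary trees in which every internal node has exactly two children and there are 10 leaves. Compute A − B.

Rooted binary trees with 14 nodes (each child slot possibly empty) number C_14. So A = C_14 = 2674440.
Full binary trees with 10 leaves have 10−1 = 9 internal nodes, so there are C_9 of them. So B = C_9 = 4862.
A − B = 2674440 − 4862 = 2669578.

2669578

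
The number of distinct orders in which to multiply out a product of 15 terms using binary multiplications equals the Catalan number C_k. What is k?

Bracketing 15 factors into binary products is counted by C_{15−1} = C_14.

14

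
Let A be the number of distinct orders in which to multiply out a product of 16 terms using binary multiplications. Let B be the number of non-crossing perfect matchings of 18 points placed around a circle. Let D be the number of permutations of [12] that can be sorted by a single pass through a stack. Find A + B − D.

9491695

Bracketing 16 factors into binary products is counted by C_{16−1} = C_15. So A = C_15 = 9694845.
Pairing 18 circle points by 9 non-crossing chords gives C_9 matchings. So B = C_9 = 4862.
Stack-sortable permutations are exactly the 231-avoiding ones, counted by C_n; here n = 12. So D = C_12 = 208012.
A + B − D = 9694845 + 4862 − 208012 = 9491695.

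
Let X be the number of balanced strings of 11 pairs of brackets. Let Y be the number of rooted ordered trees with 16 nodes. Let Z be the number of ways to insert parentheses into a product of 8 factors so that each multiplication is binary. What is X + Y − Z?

9753202

Balanced strings of n pairs of brackets are counted by C_n; here n = 11. So X = C_11 = 58786.
A rooted plane tree on 16 nodes has 15 edges, and such trees are counted by C_15. So Y = C_15 = 9694845.
Bracketing 8 factors into binary products is counted by C_{8−1} = C_7. So Z = C_7 = 429.
X + Y − Z = 58786 + 9694845 − 429 = 9753202.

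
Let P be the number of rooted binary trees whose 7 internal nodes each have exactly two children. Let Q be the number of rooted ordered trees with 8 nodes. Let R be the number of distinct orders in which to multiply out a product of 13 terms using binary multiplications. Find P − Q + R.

208012

Full binary trees with n internal nodes are counted by C_n; here n = 7. So P = C_7 = 429.
Rooted ordered (plane) trees on m nodes have m−1 edges and are counted by C_{m−1}; m = 8 gives C_7. So Q = C_7 = 429.
Ways to associate a product of 13 factors correspond to binary trees on 13 leaves, so the count is C_12. So R = C_12 = 208012.
P − Q + R = 429 − 429 + 208012 = 208012.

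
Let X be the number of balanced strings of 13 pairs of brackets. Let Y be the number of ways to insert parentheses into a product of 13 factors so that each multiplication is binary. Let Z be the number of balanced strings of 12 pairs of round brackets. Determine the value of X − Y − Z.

326876

Balanced strings of n pairs of brackets are counted by C_n; here n = 13. So X = C_13 = 742900.
Ways to associate a product of 13 factors correspond to binary trees on 13 leaves, so the count is C_12. So Y = C_12 = 208012.
A balanced arrangement of 12 bracket pairs is a Dyck word of semilength 12, so the count is C_12. So Z = C_12 = 208012.
X − Y − Z = 742900 − 208012 − 208012 = 326876.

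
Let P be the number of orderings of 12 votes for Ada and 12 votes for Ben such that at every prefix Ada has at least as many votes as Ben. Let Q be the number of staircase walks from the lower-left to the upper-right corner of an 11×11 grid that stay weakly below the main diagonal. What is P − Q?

Ballot sequences with n votes each where one side never trails are Dyck words, counted by C_n; here n = 12. So P = C_12 = 208012.
Monotone paths in an n×n grid that stay weakly below the diagonal are counted by C_n; here n = 11. So Q = C_11 = 58786.
P − Q = 208012 − 58786 = 149226.

149226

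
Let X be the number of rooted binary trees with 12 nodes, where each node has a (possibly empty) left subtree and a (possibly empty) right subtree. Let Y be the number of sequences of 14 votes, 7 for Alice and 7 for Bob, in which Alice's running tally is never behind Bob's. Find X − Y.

207583

There are C_n binary search tree shapes on n keys; with n = 12 that is C_12. So X = C_12 = 208012.
Reading a vote for the leader as '(' and for the other as ')' turns such a sequence into a balanced string of 7 pairs, so the count is C_7. So Y = C_7 = 429.
X − Y = 208012 − 429 = 207583.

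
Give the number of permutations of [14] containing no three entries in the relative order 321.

For any fixed pattern of length 3, the pattern-avoiding permutations of [14] number C_14.
C_14 = C(28,14)/15 = 40116600/15 = 2674440.

2674440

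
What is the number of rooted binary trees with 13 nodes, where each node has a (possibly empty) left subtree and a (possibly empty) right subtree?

742900

There are C_n binary search tree shapes on n keys; with n = 13 that is C_13.
C_13 = C(26,13)/14 = 10400600/14 = 742900.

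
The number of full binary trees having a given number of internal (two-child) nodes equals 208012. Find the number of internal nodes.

12

Full binary trees with n internal nodes are counted by C_n. Since C_12 = 208012, the index is 12.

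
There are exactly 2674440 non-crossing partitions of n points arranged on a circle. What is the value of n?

Non-crossing partitions of [n] are counted by C_n. The Catalan number equal to 2674440 is C_14.

14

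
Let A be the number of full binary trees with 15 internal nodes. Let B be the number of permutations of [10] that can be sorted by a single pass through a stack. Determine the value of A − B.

9678049

The number of full binary trees on 15 internal nodes is the Catalan number C_15. So A = C_15 = 9694845.
Stack-sortable permutations are exactly the 231-avoiding ones, counted by C_n; here n = 10. So B = C_10 = 16796.
A − B = 9694845 − 16796 = 9678049.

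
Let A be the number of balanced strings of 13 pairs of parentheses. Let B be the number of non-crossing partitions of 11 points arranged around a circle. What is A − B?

684114

A balanced arrangement of 13 bracket pairs is a Dyck word of semilength 13, so the count is C_13. So A = C_13 = 742900.
The non-crossing partitions of [11] form a lattice of size C_11. So B = C_11 = 58786.
A − B = 742900 − 58786 = 684114.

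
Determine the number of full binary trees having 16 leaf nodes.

A full binary tree with L leaves has L−1 internal nodes and is counted by C_{L−1}; L = 16 gives C_15.
C_15 = 9694845.

9694845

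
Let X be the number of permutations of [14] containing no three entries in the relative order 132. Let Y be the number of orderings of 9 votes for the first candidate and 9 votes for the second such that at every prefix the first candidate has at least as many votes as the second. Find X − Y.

2669578

For any fixed pattern of length 3, the pattern-avoiding permutations of [14] number C_14. So X = C_14 = 2674440.
Reading a vote for the leader as '(' and for the other as ')' turns such a sequence into a balanced string of 9 pairs, so the count is C_9. So Y = C_9 = 4862.
X − Y = 2674440 − 4862 = 2669578.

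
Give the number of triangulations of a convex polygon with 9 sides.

The number of triangulations of a 9-gon is the Catalan number C_7 (index = sides − 2).
C_7 = C_6 · 2(2·6+1)/(6+2) = 132 · 26/8 = 429.

429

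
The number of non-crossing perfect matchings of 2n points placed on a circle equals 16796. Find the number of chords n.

10

Non-crossing pairings of 2n points on a circle are counted by C_n; 16796 = C_10.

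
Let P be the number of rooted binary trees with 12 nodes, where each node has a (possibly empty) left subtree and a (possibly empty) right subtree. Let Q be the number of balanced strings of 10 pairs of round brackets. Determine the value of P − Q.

There are C_n binary search tree shapes on n keys; with n = 12 that is C_12. So P = C_12 = 208012.
A balanced arrangement of 10 bracket pairs is a Dyck word of semilength 10, so the count is C_10. So Q = C_10 = 16796.
P − Q = 208012 − 16796 = 191216.

191216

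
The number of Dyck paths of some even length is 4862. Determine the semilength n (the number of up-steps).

9

Dyck paths of semilength n are counted by C_n; 4862 = C_9.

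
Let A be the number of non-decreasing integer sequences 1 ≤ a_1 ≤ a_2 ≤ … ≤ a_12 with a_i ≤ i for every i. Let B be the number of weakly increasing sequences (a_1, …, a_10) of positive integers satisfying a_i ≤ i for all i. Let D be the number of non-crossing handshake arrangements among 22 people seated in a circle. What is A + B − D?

Such sub-staircase sequences of length n are counted by C_n; here n = 12. So A = C_12 = 208012.
Such sub-staircase sequences of length n are counted by C_n; here n = 10. So B = C_10 = 16796.
With 22 = 2·11 people, non-crossing handshake pairings are non-crossing perfect matchings on a circle, counted by C_11. So D = C_11 = 58786.
A + B − D = 208012 + 16796 − 58786 = 166022.

166022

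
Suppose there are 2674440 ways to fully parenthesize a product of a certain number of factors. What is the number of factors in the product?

15

Parenthesizations of m factors are counted by C_{m−1}; 2674440 = C_14.
So the index is 14, and the number of factors is 14 + 1 = 15.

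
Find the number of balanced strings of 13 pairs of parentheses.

Balanced strings of n pairs of brackets are counted by C_n; here n = 13.
C_13 = C(26,13)/14 = 10400600/14 = 742900.

742900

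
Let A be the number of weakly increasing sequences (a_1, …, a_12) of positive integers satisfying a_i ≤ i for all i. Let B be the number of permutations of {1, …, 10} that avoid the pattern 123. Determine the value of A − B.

Such sub-staircase sequences of length n are counted by C_n; here n = 12. So A = C_12 = 208012.
Permutations of [n] avoiding any single length-3 pattern are counted by C_n; here n = 10. So B = C_10 = 16796.
A − B = 208012 − 16796 = 191216.

191216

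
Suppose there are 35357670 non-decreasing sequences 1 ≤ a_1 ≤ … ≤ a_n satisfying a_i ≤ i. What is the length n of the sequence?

Such sub-staircase sequences of length n are counted by C_n. The Catalan number equal to 35357670 is C_16.

16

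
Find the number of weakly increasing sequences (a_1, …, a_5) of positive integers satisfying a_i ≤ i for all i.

42

Such sub-staircase sequences of length n are counted by C_n; here n = 5.
C_5 = C(10,5)/6 = 252/6 = 42.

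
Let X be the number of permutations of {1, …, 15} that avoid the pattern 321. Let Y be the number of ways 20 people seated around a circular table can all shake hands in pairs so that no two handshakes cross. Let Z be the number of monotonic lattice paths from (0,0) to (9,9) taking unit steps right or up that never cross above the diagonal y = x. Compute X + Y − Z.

For any fixed pattern of length 3, the pattern-avoiding permutations of [15] number C_15. So X = C_15 = 9694845.
Non-crossing handshake pairings of 2n people are counted by C_n; 20 people gives n = 10. So Y = C_10 = 16796.
Sub-diagonal monotone paths from (0,0) to (9,9) biject with Dyck paths of semilength 9, giving C_9. So Z = C_9 = 4862.
X + Y − Z = 9694845 + 16796 − 4862 = 9706779.

9706779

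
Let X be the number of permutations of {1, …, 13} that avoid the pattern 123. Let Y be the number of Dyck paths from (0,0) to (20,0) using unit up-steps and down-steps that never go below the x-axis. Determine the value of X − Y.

726104

For any fixed pattern of length 3, the pattern-avoiding permutations of [13] number C_13. So X = C_13 = 742900.
A Dyck path with 10 up-steps and 10 down-steps has semilength 10, so there are C_10 of them. So Y = C_10 = 16796.
X − Y = 742900 − 16796 = 726104.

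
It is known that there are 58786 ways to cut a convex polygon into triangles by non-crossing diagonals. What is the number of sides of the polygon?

13

Triangulations of a convex m-gon are counted by C_{m−2}. The Catalan number equal to 58786 is C_11.
So m − 2 = 11, giving m = 13 sides.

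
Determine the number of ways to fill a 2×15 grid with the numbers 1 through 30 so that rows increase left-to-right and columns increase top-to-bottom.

By the hook-length formula (or a Dyck-path bijection), SYT of shape 2×15 number C_15.
C_15 = C_14 · 2(2·14+1)/(14+2) = 2674440 · 58/16 = 9694845.

9694845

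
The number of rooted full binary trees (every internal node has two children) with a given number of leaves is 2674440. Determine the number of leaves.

15

Full binary trees with L leaves are counted by C_{L−1}. Since C_14 = 2674440, the index is 14.
So the index is 14, and the number of leaves is 14 + 1 = 15.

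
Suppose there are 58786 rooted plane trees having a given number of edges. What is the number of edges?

11

Rooted ordered trees with n edges are counted by C_n, and C_11 = 58786.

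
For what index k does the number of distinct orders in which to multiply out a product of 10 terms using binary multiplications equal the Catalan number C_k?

Ways to associate a product of 10 factors correspond to binary trees on 10 leaves, so the count is C_9.

9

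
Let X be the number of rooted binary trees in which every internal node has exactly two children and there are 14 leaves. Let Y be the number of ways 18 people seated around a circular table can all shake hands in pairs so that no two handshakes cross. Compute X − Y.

738038

Full binary trees with 14 leaves have 14−1 = 13 internal nodes, so there are C_13 of them. So X = C_13 = 742900.
With 18 = 2·9 people, non-crossing handshake pairings are non-crossing perfect matchings on a circle, counted by C_9. So Y = C_9 = 4862.
X − Y = 742900 − 4862 = 738038.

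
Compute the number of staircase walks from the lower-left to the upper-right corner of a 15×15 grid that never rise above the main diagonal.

9694845

Monotone paths in an n×n grid that stay weakly below the diagonal are counted by C_n; here n = 15.
C_15 = C(30,15)/16 = 155117520/16 = 9694845.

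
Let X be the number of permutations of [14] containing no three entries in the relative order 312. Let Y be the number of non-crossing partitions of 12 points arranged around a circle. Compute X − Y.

2466428

Permutations of [n] avoiding any single length-3 pattern are counted by C_n; here n = 14. So X = C_14 = 2674440.
Non-crossing partitions of an n-element set are counted by C_n; here n = 12. So Y = C_12 = 208012.
X − Y = 2674440 − 208012 = 2466428.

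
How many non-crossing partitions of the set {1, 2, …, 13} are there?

The non-crossing partitions of [13] form a lattice of size C_13.
C_13 = C(26,13)/14 = 10400600/14 = 742900.

742900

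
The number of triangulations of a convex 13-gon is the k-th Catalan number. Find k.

11

The number of triangulations of a 13-gon is the Catalan number C_11 (index = sides − 2).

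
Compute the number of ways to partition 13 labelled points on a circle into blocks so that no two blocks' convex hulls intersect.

Non-crossing partitions of an n-element set are counted by C_n; here n = 13.
C_13 = C_12 · 2(2·12+1)/(12+2) = 208012 · 50/14 = 742900.

742900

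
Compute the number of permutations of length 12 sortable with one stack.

208012

By Knuth's characterisation, the stack-sortable permutations of length 12 are the 231-avoiders, numbering C_12.
C_12 = C_11 · 2(2·11+1)/(11+2) = 58786 · 46/13 = 208012.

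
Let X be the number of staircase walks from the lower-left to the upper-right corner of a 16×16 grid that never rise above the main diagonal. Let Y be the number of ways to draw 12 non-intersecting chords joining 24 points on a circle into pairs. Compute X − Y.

35149658

Monotone paths in an n×n grid that stay weakly below the diagonal are counted by C_n; here n = 16. So X = C_16 = 35357670.
Non-crossing perfect matchings of 2n points on a circle are counted by C_n; with 24 points, n = 12. So Y = C_12 = 208012.
X − Y = 35357670 − 208012 = 35149658.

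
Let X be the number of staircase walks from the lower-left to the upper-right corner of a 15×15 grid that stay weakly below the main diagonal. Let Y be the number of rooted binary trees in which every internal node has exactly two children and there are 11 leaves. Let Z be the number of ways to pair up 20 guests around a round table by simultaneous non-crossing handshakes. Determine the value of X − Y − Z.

Monotone paths in an n×n grid that stay weakly below the diagonal are counted by C_n; here n = 15. So X = C_15 = 9694845.
Full binary trees with 11 leaves have 11−1 = 10 internal nodes, so there are C_10 of them. So Y = C_10 = 16796.
Non-crossing handshake pairings of 2n people are counted by C_n; 20 people gives n = 10. So Z = C_10 = 16796.
X − Y − Z = 9694845 − 16796 − 16796 = 9661253.

9661253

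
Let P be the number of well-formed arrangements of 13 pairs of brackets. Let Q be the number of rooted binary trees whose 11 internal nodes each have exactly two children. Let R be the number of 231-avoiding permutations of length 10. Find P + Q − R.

784890

With 13 pairs the number of balanced bracket strings is the Catalan number C_13. So P = C_13 = 742900.
The number of full binary trees on 11 internal nodes is the Catalan number C_11. So Q = C_11 = 58786.
Permutations of [n] avoiding any single length-3 pattern are counted by C_n; here n = 10. So R = C_10 = 16796.
P + Q − R = 742900 + 58786 − 16796 = 784890.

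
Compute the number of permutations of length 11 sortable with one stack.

58786

By Knuth's characterisation, the stack-sortable permutations of length 11 are the 231-avoiders, numbering C_11.
C_11 = 58786.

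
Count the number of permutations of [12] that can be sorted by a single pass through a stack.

Stack-sortable permutations are exactly the 231-avoiding ones, counted by C_n; here n = 12.
C_12 = C_11 · 2(2·11+1)/(11+2) = 58786 · 46/13 = 208012.

208012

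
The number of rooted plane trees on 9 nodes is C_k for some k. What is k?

Rooted ordered (plane) trees on m nodes have m−1 edges and are counted by C_{m−1}; m = 9 gives C_8.

8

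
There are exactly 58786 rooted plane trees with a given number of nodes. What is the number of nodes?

Rooted ordered trees on m nodes are counted by C_{m−1}. Since C_11 = 58786, the index is 11.
So the index is 11, and the number of nodes is 11 + 1 = 12.

12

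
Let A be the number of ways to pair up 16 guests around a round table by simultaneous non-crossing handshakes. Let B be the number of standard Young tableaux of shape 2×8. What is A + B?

2860

With 16 = 2·8 people, non-crossing handshake pairings are non-crossing perfect matchings on a circle, counted by C_8. So A = C_8 = 1430.
Standard Young tableaux of shape 2×n are counted by C_n; here n = 8. So B = C_8 = 1430.
A + B = 1430 + 1430 = 2860.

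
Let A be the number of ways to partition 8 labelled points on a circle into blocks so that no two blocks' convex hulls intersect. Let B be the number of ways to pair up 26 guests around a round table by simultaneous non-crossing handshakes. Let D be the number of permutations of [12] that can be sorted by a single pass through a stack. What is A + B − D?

Non-crossing partitions of an n-element set are counted by C_n; here n = 8. So A = C_8 = 1430.
Non-crossing handshake pairings of 2n people are counted by C_n; 26 people gives n = 13. So B = C_13 = 742900.
Stack-sortable permutations are exactly the 231-avoiding ones, counted by C_n; here n = 12. So D = C_12 = 208012.
A + B − D = 1430 + 742900 − 208012 = 536318.

536318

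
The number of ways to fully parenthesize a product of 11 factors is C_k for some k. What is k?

10

Parenthesizations of m factors correspond to full binary trees with m leaves, counted by C_{m−1}; m = 11 gives C_10.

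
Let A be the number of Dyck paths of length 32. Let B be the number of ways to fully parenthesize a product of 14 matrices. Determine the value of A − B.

34614770

A Dyck path with 16 up-steps and 16 down-steps has semilength 16, so there are C_16 of them. So A = C_16 = 35357670.
Ways to associate a product of 14 factors correspond to binary trees on 14 leaves, so the count is C_13. So B = C_13 = 742900.
A − B = 35357670 − 742900 = 34614770.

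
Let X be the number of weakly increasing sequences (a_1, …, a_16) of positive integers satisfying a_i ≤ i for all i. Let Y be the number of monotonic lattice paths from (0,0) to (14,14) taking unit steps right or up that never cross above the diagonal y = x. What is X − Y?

32683230

Weakly increasing sequences with a_i ≤ i biject with Dyck paths of semilength 16, so there are C_16. So X = C_16 = 35357670.
Sub-diagonal monotone paths from (0,0) to (14,14) biject with Dyck paths of semilength 14, giving C_14. So Y = C_14 = 2674440.
X − Y = 35357670 − 2674440 = 32683230.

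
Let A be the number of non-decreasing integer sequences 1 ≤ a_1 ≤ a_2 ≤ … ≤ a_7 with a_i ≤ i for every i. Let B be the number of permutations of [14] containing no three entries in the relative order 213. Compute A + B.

2674869

Such sub-staircase sequences of length n are counted by C_n; here n = 7. So A = C_7 = 429.
Permutations of [n] avoiding any single length-3 pattern are counted by C_n; here n = 14. So B = C_14 = 2674440.
A + B = 429 + 2674440 = 2674869.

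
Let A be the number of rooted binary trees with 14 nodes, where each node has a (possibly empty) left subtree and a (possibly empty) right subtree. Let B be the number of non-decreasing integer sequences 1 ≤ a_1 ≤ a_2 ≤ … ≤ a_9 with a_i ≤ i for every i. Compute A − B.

2669578

Rooted binary trees with 14 nodes (each child slot possibly empty) number C_14. So A = C_14 = 2674440.
Such sub-staircase sequences of length n are counted by C_n; here n = 9. So B = C_9 = 4862.
A − B = 2674440 − 4862 = 2669578.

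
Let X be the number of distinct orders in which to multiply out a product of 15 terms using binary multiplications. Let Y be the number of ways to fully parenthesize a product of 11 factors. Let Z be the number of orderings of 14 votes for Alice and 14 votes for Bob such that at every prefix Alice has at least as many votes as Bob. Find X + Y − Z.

Bracketing 15 factors into binary products is counted by C_{15−1} = C_14. So X = C_14 = 2674440.
Ways to associate a product of 11 factors correspond to binary trees on 11 leaves, so the count is C_10. So Y = C_10 = 16796.
Ballot sequences with n votes each where one side never trails are Dyck words, counted by C_n; here n = 14. So Z = C_14 = 2674440.
X + Y − Z = 2674440 + 16796 − 2674440 = 16796.

16796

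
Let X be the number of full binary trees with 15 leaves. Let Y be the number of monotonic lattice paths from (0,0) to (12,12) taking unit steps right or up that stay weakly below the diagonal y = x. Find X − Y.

2466428

A full binary tree with L leaves has L−1 internal nodes and is counted by C_{L−1}; L = 15 gives C_14. So X = C_14 = 2674440.
Monotone paths in an n×n grid that stay weakly below the diagonal are counted by C_n; here n = 12. So Y = C_12 = 208012.
X − Y = 2674440 − 208012 = 2466428.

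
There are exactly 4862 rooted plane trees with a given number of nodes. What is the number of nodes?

10

Rooted ordered trees on m nodes are counted by C_{m−1}, and C_9 = 4862.
So the index is 9, and the number of nodes is 9 + 1 = 10.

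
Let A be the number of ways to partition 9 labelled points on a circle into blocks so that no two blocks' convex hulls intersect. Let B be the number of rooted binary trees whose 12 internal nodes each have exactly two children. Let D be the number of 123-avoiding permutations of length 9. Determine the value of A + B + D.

217736

Non-crossing partitions of an n-element set are counted by C_n; here n = 9. So A = C_9 = 4862.
The number of full binary trees on 12 internal nodes is the Catalan number C_12. So B = C_12 = 208012.
Permutations of [n] avoiding any single length-3 pattern are counted by C_n; here n = 9. So D = C_9 = 4862.
A + B + D = 4862 + 208012 + 4862 = 217736.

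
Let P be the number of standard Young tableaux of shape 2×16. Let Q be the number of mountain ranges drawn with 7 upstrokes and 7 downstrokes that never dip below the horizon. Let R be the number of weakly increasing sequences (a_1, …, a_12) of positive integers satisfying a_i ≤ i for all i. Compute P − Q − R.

By the hook-length formula (or a Dyck-path bijection), SYT of shape 2×16 number C_16. So P = C_16 = 35357670.
Paths of 7 up- and 7 down-steps that never dip below the axis are Dyck paths; their count is C_7. So Q = C_7 = 429.
Weakly increasing sequences with a_i ≤ i biject with Dyck paths of semilength 12, so there are C_12. So R = C_12 = 208012.
P − Q − R = 35357670 − 429 − 208012 = 35149229.

35149229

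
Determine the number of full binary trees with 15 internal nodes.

Full binary trees with n internal nodes are counted by C_n; here n = 15.
C_15 = C(30,15)/16 = 155117520/16 = 9694845.

9694845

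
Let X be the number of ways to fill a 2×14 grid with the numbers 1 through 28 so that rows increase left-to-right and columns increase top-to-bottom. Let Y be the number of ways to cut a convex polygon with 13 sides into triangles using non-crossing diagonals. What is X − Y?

Standard Young tableaux of shape 2×n are counted by C_n; here n = 14. So X = C_14 = 2674440.
A convex 13-gon is triangulated into 11 triangles, and the number of such triangulations is the Catalan number C_{13−2} = C_11. So Y = C_11 = 58786.
X − Y = 2674440 − 58786 = 2615654.

2615654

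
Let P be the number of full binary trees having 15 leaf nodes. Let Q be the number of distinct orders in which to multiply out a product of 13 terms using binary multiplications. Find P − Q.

Full binary trees with 15 leaves have 15−1 = 14 internal nodes, so there are C_14 of them. So P = C_14 = 2674440.
Ways to associate a product of 13 factors correspond to binary trees on 13 leaves, so the count is C_12. So Q = C_12 = 208012.
P − Q = 2674440 − 208012 = 2466428.

2466428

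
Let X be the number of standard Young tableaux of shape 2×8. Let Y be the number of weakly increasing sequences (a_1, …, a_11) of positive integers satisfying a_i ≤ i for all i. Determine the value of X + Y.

By the hook-length formula (or a Dyck-path bijection), SYT of shape 2×8 number C_8. So X = C_8 = 1430.
Weakly increasing sequences with a_i ≤ i biject with Dyck paths of semilength 11, so there are C_11. So Y = C_11 = 58786.
X + Y = 1430 + 58786 = 60216.

60216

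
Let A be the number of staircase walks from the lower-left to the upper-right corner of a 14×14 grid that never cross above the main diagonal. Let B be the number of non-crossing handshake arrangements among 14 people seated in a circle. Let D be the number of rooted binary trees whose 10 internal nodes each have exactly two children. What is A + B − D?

Monotone paths in an n×n grid that stay weakly below the diagonal are counted by C_n; here n = 14. So A = C_14 = 2674440.
With 14 = 2·7 people, non-crossing handshake pairings are non-crossing perfect matchings on a circle, counted by C_7. So B = C_7 = 429.
Full binary trees with n internal nodes are counted by C_n; here n = 10. So D = C_10 = 16796.
A + B − D = 2674440 + 429 − 16796 = 2658073.

2658073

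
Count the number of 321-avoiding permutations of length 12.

208012

For any fixed pattern of length 3, the pattern-avoiding permutations of [12] number C_12.
C_12 = C(24,12)/13 = 2704156/13 = 208012.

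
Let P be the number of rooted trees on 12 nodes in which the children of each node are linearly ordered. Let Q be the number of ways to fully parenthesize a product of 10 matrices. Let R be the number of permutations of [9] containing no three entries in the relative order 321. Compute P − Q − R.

A rooted plane tree on 12 nodes has 11 edges, and such trees are counted by C_11. So P = C_11 = 58786.
Parenthesizations of m factors correspond to full binary trees with m leaves, counted by C_{m−1}; m = 10 gives C_9. So Q = C_9 = 4862.
Permutations of [n] avoiding any single length-3 pattern are counted by C_n; here n = 9. So R = C_9 = 4862.
P − Q − R = 58786 − 4862 − 4862 = 49062.

49062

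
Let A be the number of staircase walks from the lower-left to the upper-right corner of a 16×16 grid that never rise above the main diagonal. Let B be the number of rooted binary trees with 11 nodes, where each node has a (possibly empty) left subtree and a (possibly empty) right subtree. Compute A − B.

Sub-diagonal monotone paths from (0,0) to (16,16) biject with Dyck paths of semilength 16, giving C_16. So A = C_16 = 35357670.
There are C_n binary search tree shapes on n keys; with n = 11 that is C_11. So B = C_11 = 58786.
A − B = 35357670 − 58786 = 35298884.

35298884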